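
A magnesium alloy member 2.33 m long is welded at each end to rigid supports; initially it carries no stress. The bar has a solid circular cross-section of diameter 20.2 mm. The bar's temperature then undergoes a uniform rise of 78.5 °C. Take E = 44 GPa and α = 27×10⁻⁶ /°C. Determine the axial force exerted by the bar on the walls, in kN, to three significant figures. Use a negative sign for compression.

Free thermal expansion αLΔT = 27e-6 · 2330 · 78.5 = 4.938 mm.
The walls impose strain ε = −(4.938)/2330 = -2.1195e-03; σ = Eε = 44000 · -2.1195e-03 = -93.26 MPa.
Wall reaction R = σ·A = -93.26·320.5 = -29890 N = -29.89 kN.

-29.9 kN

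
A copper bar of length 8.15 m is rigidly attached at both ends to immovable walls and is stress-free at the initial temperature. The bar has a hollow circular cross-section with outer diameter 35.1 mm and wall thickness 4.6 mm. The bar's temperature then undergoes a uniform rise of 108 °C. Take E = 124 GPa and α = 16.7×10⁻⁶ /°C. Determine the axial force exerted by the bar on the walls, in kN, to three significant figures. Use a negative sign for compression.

Free thermal expansion αLΔT = 16.7e-6 · 8150 · 108 = 14.7 mm.
The walls impose strain ε = −(14.7)/8150 = -1.8036e-03; σ = Eε = 124000 · -1.8036e-03 = -223.6 MPa.
Wall reaction R = σ·A = -223.6·440.8 = -98580 N = -98.58 kN.

-98.6 kN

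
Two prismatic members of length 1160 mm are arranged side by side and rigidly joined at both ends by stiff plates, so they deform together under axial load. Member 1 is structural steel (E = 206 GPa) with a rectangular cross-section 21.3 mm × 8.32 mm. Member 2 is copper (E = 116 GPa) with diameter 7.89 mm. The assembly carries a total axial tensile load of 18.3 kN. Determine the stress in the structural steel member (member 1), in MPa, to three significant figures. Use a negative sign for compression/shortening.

A_1 = 177.2 mm².
A_2 = 48.89 mm².
Equal strain + equilibrium ⇒ each member carries load in proportion to AE: A₁E₁ = 36510000 N, A₂E₂ = 5672000 N, ΣAE = 42180000 N.
σ₁ = P·E₁/ΣAE = 18300·206000/42180000 = 89.38 MPa.

89.4 MPa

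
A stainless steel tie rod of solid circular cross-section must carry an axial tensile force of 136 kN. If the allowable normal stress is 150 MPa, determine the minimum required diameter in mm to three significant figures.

Required area A ≥ P/σ_allow = 136000/150 = 906.7 mm².
For a solid circular section, d ≥ √(4A/π) = 33.98 mm.

34.0 mm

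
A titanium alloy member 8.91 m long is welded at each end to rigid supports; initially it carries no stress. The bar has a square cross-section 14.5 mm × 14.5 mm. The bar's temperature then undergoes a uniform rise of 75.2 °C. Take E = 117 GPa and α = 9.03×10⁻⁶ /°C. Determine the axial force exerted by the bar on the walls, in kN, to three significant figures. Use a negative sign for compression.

-16.7 kN

Free thermal expansion αLΔT = 9.03e-6 · 8910 · 75.2 = 6.05 mm.
The walls impose strain ε = −(6.05)/8910 = -6.7906e-04; σ = Eε = 117000 · -6.7906e-04 = -79.45 MPa.
Wall reaction R = σ·A = -79.45·210.2 = -16700 N = -16.7 kN.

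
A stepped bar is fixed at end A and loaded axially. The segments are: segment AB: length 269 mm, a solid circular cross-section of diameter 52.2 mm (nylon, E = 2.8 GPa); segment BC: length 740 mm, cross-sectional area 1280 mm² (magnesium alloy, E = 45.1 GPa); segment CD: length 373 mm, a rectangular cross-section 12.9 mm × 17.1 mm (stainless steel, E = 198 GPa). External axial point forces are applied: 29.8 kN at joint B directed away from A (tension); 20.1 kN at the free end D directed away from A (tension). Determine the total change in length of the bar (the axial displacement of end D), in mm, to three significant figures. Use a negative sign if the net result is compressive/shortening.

2.67 mm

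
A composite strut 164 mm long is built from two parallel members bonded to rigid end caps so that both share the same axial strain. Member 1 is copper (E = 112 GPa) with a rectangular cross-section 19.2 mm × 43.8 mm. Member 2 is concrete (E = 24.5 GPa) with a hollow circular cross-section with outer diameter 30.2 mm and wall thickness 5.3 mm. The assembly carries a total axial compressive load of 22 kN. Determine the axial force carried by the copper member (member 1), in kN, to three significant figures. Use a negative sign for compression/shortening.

-19.9 kN

A_1 = 841 mm².
A_2 = 414.6 mm².
Equal strain + equilibrium ⇒ each member carries load in proportion to AE: A₁E₁ = 94190000 N, A₂E₂ = 10160000 N, ΣAE = 104300000 N.
F₁ = P·A₁E₁/ΣAE = -22000·94190000/104300000 = -19860 N.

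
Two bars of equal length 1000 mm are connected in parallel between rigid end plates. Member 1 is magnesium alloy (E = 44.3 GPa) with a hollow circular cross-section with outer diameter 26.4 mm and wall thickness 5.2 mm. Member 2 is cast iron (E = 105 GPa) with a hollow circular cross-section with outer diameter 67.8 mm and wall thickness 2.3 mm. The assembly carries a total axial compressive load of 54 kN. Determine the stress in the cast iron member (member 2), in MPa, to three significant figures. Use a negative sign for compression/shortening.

-87.2 MPa

A_1 = 346.3 mm².
A_2 = 473.3 mm².
Equal strain + equilibrium ⇒ each member carries load in proportion to AE: A₁E₁ = 15340000 N, A₂E₂ = 49690000 N, ΣAE = 65040000 N.
σ₂ = P·E₂/ΣAE = -54000·105000/65040000 = -87.18 MPa.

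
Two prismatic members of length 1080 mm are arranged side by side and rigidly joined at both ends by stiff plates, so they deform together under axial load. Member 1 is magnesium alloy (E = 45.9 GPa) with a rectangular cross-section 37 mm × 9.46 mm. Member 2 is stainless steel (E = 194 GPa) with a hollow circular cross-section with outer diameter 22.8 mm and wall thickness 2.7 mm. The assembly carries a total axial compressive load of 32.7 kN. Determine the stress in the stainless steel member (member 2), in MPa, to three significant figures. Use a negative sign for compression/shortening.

-129 MPa

A_1 = 350 mm².
A_2 = 170.5 mm².
Equal strain + equilibrium ⇒ each member carries load in proportion to AE: A₁E₁ = 16070000 N, A₂E₂ = 33080000 N, ΣAE = 49140000 N.
σ₂ = P·E₂/ΣAE = -32700·194000/49140000 = -129.1 MPa.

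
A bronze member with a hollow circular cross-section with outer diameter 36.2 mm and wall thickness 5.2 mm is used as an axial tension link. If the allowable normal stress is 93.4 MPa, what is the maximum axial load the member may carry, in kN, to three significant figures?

A = 506.4 mm².
P_max = σ_allow · A = 93.4 · 506.4 = 47300 N = 47.3 kN.

47.3 kN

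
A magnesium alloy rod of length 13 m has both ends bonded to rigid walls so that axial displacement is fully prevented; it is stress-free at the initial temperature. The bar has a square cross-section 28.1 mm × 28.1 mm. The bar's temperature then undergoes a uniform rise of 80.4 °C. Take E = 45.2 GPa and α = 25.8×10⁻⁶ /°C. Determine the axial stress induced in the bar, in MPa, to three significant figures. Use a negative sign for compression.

-93.8 MPa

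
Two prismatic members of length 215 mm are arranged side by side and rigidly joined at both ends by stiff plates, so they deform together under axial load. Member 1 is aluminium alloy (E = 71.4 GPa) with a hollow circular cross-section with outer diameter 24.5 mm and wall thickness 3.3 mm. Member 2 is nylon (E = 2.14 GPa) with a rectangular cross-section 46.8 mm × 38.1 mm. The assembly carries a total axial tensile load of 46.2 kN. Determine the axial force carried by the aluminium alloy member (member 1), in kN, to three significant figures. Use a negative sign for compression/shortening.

A_1 = 219.8 mm².
A_2 = 1783 mm².
Equal strain + equilibrium ⇒ each member carries load in proportion to AE: A₁E₁ = 15690000 N, A₂E₂ = 3816000 N, ΣAE = 19510000 N.
F₁ = P·A₁E₁/ΣAE = 46200·15690000/19510000 = 37160 N.

37.2 kN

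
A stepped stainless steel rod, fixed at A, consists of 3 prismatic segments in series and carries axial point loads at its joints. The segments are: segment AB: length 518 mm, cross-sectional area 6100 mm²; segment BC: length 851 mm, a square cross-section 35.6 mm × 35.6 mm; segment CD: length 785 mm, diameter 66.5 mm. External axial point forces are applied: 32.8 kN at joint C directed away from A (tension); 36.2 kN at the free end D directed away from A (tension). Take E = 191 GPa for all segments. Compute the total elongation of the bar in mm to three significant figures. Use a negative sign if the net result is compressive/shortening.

Internal axial forces (sectioning from the free end, tension +): N_CD = 36.2 kN, N_BC = 69 kN, N_AB = 69 kN.
A_BC = 1267 mm².
A_CD = 3473 mm².
δ_AB = 69000·518/(6100·191000) = 0.03068 mm
δ_BC = 69000·851/(1267·191000) = 0.2426 mm
δ_CD = 36200·785/(3473·191000) = 0.04284 mm
δ = Σδ_i = 0.3161 mm.

0.316 mm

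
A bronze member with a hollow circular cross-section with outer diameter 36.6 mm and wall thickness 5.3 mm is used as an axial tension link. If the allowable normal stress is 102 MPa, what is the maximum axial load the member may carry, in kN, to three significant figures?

53.2 kN

A = 521.2 mm².
P_max = σ_allow · A = 102 · 521.2 = 53160 N = 53.16 kN.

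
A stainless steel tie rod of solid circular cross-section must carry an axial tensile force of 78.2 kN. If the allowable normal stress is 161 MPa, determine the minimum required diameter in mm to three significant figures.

24.9 mm

Required area A ≥ P/σ_allow = 78200/161 = 485.7 mm².
For a solid circular section, d ≥ √(4A/π) = 24.87 mm.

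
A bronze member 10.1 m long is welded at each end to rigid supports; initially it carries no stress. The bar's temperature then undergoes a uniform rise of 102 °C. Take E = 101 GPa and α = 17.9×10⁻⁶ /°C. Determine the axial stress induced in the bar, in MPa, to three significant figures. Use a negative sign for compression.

-184 MPa

Free thermal expansion αLΔT = 17.9e-6 · 10100 · 102 = 18.44 mm.
The walls impose strain ε = −(18.44)/10100 = -1.8258e-03; σ = Eε = 101000 · -1.8258e-03 = -184.4 MPa.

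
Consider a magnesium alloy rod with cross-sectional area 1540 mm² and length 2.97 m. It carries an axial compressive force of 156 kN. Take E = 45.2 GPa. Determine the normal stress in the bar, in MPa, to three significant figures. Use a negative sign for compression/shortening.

-101 MPa

σ = N/A = -156000/1540 = -101.3 MPa.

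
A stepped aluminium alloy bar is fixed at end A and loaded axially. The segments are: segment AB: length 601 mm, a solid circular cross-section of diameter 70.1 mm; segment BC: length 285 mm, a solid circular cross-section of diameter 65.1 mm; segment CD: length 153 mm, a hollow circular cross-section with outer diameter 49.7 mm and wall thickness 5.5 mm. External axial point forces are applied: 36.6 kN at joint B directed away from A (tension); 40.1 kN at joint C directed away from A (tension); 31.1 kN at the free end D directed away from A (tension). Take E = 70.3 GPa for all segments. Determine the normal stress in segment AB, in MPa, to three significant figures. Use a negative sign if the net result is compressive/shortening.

27.9 MPa

Internal axial forces (sectioning from the free end, tension +): N_CD = 31.1 kN, N_BC = 71.2 kN, N_AB = 107.8 kN.
A_AB = 3859 mm².
σ_AB = N_AB/A_AB = 107800/3859 = 27.93 MPa.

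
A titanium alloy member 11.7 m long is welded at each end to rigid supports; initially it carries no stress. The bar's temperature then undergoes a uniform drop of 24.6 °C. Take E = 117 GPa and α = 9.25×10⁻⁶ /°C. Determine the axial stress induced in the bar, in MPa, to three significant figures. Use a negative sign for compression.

Free thermal expansion αLΔT = 9.25e-6 · 11700 · -24.6 = -2.662 mm.
The walls impose strain ε = −(-2.662)/11700 = 2.2755e-04; σ = Eε = 117000 · 2.2755e-04 = 26.62 MPa.

26.6 MPa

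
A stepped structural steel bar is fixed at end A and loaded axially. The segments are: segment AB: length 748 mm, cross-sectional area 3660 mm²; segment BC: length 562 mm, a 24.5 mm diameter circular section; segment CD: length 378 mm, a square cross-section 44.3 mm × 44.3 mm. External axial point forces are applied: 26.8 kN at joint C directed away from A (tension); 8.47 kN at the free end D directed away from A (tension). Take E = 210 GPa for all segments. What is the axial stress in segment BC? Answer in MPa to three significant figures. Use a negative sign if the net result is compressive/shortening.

Internal axial forces (sectioning from the free end, tension +): N_CD = 8.47 kN, N_BC = 35.27 kN, N_AB = 35.27 kN.
A_BC = 471.4 mm².
σ_BC = N_BC/A_BC = 35270/471.4 = 74.81 MPa.

74.8 MPa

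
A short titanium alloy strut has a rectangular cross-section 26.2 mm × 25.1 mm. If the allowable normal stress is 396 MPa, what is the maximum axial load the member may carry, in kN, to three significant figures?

A = 657.6 mm².
P_max = σ_allow · A = 396 · 657.6 = 260400 N = 260.4 kN.

260 kN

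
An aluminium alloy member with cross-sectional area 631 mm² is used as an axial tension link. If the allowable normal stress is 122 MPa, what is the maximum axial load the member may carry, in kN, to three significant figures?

P_max = σ_allow · A = 122 · 631 = 76980 N = 76.98 kN.

77.0 kN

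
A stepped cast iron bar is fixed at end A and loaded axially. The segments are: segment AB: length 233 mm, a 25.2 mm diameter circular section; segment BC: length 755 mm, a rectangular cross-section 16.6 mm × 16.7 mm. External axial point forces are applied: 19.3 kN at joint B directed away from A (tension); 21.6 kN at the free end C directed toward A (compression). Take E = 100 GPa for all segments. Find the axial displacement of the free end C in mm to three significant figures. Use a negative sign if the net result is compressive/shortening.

-0.599 mm

Internal axial forces (sectioning from the free end, tension +): N_BC = -21.6 kN, N_AB = -2.3 kN.
A_AB = 498.8 mm².
A_BC = 277.2 mm².
δ_AB = -2300·233/(498.8·100000) = -0.01074 mm
δ_BC = -21600·755/(277.2·100000) = -0.5883 mm
δ = Σδ_i = -0.599 mm.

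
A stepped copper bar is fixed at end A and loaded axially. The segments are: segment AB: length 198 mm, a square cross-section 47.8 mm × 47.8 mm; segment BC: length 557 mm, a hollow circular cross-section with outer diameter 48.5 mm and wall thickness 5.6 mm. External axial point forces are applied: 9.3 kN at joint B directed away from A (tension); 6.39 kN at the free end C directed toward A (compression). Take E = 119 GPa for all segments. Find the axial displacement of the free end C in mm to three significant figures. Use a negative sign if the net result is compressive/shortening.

Internal axial forces (sectioning from the free end, tension +): N_BC = -6.39 kN, N_AB = 2.91 kN.
A_AB = 2285 mm².
A_BC = 754.7 mm².
δ_AB = 2910·198/(2285·119000) = 0.002119 mm
δ_BC = -6390·557/(754.7·119000) = -0.03963 mm
δ = Σδ_i = -0.03751 mm.

-0.0375 mm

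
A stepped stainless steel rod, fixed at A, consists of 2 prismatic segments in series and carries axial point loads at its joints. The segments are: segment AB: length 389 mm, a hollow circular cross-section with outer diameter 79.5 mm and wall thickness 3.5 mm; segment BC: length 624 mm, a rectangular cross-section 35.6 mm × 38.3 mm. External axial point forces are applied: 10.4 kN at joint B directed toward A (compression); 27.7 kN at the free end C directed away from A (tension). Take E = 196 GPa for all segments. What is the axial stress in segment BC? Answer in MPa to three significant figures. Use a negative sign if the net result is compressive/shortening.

20.3 MPa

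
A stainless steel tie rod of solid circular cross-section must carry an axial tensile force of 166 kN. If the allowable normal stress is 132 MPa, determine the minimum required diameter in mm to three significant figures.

40.0 mm

Required area A ≥ P/σ_allow = 166000/132 = 1258 mm².
For a solid circular section, d ≥ √(4A/π) = 40.01 mm.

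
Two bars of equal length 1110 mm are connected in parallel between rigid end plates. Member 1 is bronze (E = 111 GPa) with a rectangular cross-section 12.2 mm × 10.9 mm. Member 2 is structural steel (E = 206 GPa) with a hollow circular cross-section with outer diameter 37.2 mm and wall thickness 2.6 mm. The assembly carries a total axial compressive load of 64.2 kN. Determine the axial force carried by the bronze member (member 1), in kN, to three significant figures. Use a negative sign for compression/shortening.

A_1 = 133 mm².
A_2 = 282.6 mm².
Equal strain + equilibrium ⇒ each member carries load in proportion to AE: A₁E₁ = 14760000 N, A₂E₂ = 58220000 N, ΣAE = 72980000 N.
F₁ = P·A₁E₁/ΣAE = -64200·14760000/72980000 = -12980 N.

-13.0 kN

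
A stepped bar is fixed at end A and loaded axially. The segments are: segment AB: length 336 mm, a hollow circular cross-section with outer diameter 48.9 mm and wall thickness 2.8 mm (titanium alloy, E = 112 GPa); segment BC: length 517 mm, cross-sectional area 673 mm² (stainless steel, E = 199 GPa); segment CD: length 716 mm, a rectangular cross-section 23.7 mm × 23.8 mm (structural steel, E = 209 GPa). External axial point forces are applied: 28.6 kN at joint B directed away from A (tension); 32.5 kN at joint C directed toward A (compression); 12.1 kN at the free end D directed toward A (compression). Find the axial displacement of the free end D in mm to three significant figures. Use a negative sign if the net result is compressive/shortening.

-0.364 mm

Internal axial forces (sectioning from the free end, tension +): N_CD = -12.1 kN, N_BC = -44.6 kN, N_AB = -16 kN.
A_AB = 405.5 mm².
A_CD = 564.1 mm².
δ_AB = -16000·336/(405.5·112000) = -0.1184 mm
δ_BC = -44600·517/(673·199000) = -0.1722 mm
δ_CD = -12100·716/(564.1·209000) = -0.07349 mm
δ = Σδ_i = -0.364 mm.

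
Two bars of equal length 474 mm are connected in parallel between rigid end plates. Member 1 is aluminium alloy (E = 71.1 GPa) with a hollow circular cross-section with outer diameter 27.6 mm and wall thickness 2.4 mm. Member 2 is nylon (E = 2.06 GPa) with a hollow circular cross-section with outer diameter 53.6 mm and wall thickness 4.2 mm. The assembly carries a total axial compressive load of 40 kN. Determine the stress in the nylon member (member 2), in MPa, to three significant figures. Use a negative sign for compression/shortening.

-5.55 MPa

A_1 = 190 mm².
A_2 = 651.8 mm².
Equal strain + equilibrium ⇒ each member carries load in proportion to AE: A₁E₁ = 13510000 N, A₂E₂ = 1343000 N, ΣAE = 14850000 N.
σ₂ = P·E₂/ΣAE = -40000·2060/14850000 = -5.548 MPa.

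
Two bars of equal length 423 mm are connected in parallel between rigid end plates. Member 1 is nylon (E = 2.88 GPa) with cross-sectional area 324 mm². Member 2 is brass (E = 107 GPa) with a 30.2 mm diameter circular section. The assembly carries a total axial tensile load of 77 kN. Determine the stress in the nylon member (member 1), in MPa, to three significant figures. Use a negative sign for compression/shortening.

A_2 = 716.3 mm².
Equal strain + equilibrium ⇒ each member carries load in proportion to AE: A₁E₁ = 933100 N, A₂E₂ = 76650000 N, ΣAE = 77580000 N.
σ₁ = P·E₁/ΣAE = 77000·2880/77580000 = 2.859 MPa.

2.86 MPa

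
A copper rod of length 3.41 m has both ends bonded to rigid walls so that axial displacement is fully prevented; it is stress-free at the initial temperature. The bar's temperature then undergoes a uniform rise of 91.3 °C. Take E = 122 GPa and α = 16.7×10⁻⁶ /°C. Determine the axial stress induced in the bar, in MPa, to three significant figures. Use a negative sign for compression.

-186 MPa

Free thermal expansion αLΔT = 16.7e-6 · 3410 · 91.3 = 5.199 mm.
The walls impose strain ε = −(5.199)/3410 = -1.5247e-03; σ = Eε = 122000 · -1.5247e-03 = -186 MPa.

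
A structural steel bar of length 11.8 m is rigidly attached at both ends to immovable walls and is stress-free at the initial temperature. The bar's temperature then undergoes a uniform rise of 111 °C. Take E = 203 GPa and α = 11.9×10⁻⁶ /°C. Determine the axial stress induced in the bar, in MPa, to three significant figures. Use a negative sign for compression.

-268 MPa

Free thermal expansion αLΔT = 11.9e-6 · 11800 · 111 = 15.59 mm.
The walls impose strain ε = −(15.59)/11800 = -1.3209e-03; σ = Eε = 203000 · -1.3209e-03 = -268.1 MPa.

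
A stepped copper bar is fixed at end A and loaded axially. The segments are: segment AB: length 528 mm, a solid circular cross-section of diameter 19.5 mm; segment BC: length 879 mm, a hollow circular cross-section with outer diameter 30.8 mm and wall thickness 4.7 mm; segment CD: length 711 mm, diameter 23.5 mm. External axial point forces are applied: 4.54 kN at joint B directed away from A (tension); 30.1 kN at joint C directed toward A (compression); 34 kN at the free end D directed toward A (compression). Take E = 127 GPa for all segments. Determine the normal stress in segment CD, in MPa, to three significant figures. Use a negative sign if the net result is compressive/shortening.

Internal axial forces (sectioning from the free end, tension +): N_CD = -34 kN, N_BC = -64.1 kN, N_AB = -59.56 kN.
A_CD = 433.7 mm².
σ_CD = N_CD/A_CD = -34000/433.7 = -78.39 MPa.

-78.4 MPa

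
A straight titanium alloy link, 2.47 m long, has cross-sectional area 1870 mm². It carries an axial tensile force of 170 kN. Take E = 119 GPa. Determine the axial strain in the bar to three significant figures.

σ = N/A = 90.91 MPa; ε = σ/E = 90.91/119000 = 7.639e-04.

7.64e-04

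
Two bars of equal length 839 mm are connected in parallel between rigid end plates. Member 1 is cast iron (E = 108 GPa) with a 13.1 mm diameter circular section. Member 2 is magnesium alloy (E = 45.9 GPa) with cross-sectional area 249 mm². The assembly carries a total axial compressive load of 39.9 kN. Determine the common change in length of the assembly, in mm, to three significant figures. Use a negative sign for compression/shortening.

-1.29 mm

A_1 = 134.8 mm².
Equal strain + equilibrium ⇒ each member carries load in proportion to AE: A₁E₁ = 14560000 N, A₂E₂ = 11430000 N, ΣAE = 25990000 N.
δ = PL/ΣAE = -39900·839/25990000 = -1.288 mm.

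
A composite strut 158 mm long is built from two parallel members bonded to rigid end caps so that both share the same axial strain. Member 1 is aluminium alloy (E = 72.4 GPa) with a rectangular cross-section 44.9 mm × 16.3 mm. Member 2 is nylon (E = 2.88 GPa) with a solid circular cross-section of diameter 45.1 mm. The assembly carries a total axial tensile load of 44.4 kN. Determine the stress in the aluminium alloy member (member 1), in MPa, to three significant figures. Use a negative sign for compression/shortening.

A_1 = 731.9 mm².
A_2 = 1598 mm².
Equal strain + equilibrium ⇒ each member carries load in proportion to AE: A₁E₁ = 52990000 N, A₂E₂ = 4601000 N, ΣAE = 57590000 N.
σ₁ = P·E₁/ΣAE = 44400·72400/57590000 = 55.82 MPa.

55.8 MPa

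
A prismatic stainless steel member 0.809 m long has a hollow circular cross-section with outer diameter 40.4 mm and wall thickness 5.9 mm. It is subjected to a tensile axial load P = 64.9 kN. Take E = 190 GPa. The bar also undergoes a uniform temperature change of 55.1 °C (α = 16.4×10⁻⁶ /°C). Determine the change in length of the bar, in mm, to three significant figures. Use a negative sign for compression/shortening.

A = 639.5 mm².
δ_mech = NL/(AE) = 64900·809/(639.5·190000) = 0.4321 mm.
δ_thermal = αLΔT = 16.4e-6·809·55.1 = 0.731 mm.
δ = δ_mech + δ_thermal = 1.163 mm.

1.16 mm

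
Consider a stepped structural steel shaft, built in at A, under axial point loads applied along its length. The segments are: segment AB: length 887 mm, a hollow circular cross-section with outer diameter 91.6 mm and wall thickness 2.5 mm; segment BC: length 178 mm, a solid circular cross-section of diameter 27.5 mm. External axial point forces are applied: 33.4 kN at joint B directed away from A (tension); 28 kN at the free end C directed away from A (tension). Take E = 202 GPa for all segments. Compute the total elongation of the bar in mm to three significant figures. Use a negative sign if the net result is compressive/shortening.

Internal axial forces (sectioning from the free end, tension +): N_BC = 28 kN, N_AB = 61.4 kN.
A_AB = 699.8 mm².
A_BC = 594 mm².
δ_AB = 61400·887/(699.8·202000) = 0.3853 mm
δ_BC = 28000·178/(594·202000) = 0.04154 mm
δ = Σδ_i = 0.4268 mm.

0.427 mm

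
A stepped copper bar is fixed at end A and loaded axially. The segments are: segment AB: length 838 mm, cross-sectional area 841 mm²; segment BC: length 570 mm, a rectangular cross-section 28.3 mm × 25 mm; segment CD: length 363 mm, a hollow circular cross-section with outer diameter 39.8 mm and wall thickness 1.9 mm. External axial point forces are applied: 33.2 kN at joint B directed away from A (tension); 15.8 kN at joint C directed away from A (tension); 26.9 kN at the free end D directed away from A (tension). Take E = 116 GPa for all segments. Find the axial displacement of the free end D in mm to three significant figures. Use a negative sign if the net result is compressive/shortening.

Internal axial forces (sectioning from the free end, tension +): N_CD = 26.9 kN, N_BC = 42.7 kN, N_AB = 75.9 kN.
A_BC = 707.5 mm².
A_CD = 226.2 mm².
δ_AB = 75900·838/(841·116000) = 0.652 mm
δ_BC = 42700·570/(707.5·116000) = 0.2966 mm
δ_CD = 26900·363/(226.2·116000) = 0.3721 mm
δ = Σδ_i = 1.321 mm.

1.32 mm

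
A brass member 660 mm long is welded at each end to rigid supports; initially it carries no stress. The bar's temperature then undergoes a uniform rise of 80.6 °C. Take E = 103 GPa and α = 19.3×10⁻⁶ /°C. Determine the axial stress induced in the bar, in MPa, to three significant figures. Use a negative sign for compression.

Free thermal expansion αLΔT = 19.3e-6 · 660 · 80.6 = 1.027 mm.
The walls impose strain ε = −(1.027)/660 = -1.5556e-03; σ = Eε = 103000 · -1.5556e-03 = -160.2 MPa.

-160 MPa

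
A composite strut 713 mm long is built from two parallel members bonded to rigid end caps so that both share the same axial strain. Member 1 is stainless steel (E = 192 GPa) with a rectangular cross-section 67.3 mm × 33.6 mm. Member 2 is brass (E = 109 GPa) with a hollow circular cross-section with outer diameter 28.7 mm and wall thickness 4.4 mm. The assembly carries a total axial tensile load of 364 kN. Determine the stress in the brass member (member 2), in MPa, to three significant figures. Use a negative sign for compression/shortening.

A_1 = 2261 mm².
A_2 = 335.9 mm².
Equal strain + equilibrium ⇒ each member carries load in proportion to AE: A₁E₁ = 434200000 N, A₂E₂ = 36610000 N, ΣAE = 470800000 N.
σ₂ = P·E₂/ΣAE = 364000·109000/470800000 = 84.28 MPa.

84.3 MPa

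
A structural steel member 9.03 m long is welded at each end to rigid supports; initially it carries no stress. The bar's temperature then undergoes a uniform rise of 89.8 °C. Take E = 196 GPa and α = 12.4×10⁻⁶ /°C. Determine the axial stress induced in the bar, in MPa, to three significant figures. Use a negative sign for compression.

-218 MPa

Free thermal expansion αLΔT = 12.4e-6 · 9030 · 89.8 = 10.06 mm.
The walls impose strain ε = −(10.06)/9030 = -1.1135e-03; σ = Eε = 196000 · -1.1135e-03 = -218.2 MPa.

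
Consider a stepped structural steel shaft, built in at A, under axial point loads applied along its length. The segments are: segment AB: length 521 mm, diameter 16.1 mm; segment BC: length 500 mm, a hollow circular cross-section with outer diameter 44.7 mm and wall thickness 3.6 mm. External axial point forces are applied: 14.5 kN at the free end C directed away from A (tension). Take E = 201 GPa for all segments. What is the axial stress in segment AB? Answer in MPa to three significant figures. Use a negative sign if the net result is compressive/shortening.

71.2 MPa

Internal axial forces (sectioning from the free end, tension +): N_BC = 14.5 kN, N_AB = 14.5 kN.
A_AB = 203.6 mm².
σ_AB = N_AB/A_AB = 14500/203.6 = 71.22 MPa.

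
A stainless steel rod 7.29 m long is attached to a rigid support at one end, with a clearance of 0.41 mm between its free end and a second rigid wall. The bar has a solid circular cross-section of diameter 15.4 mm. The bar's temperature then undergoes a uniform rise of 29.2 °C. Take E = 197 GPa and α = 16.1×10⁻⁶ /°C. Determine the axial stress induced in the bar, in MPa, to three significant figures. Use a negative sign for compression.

Free thermal expansion αLΔT = 16.1e-6 · 7290 · 29.2 = 3.427 mm.
The walls engage after the gap closes; constrained expansion = 3.427 − 0.41 = 3.017 mm.
The walls impose strain ε = −(3.017)/7290 = -4.1388e-04; σ = Eε = 197000 · -4.1388e-04 = -81.53 MPa.

-81.5 MPa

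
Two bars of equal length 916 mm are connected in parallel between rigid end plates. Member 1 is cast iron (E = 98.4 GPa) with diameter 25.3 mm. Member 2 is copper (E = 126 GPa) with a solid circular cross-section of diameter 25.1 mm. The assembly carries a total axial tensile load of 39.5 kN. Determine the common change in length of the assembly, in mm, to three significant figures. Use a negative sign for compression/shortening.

0.324 mm

A_1 = 502.7 mm².
A_2 = 494.8 mm².
Equal strain + equilibrium ⇒ each member carries load in proportion to AE: A₁E₁ = 49470000 N, A₂E₂ = 62350000 N, ΣAE = 111800000 N.
δ = PL/ΣAE = 39500·916/111800000 = 0.3236 mm.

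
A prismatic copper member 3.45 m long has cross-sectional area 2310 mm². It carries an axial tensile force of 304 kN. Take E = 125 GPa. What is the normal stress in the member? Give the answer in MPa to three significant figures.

132 MPa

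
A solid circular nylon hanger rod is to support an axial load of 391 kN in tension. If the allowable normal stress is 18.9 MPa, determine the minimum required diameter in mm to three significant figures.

162 mm

Required area A ≥ P/σ_allow = 391000/18.9 = 20690 mm².
For a solid circular section, d ≥ √(4A/π) = 162.3 mm.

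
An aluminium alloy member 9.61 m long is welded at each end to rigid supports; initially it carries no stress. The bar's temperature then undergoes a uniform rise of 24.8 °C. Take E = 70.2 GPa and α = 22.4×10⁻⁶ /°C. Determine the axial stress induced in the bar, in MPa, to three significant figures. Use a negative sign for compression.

Free thermal expansion αLΔT = 22.4e-6 · 9610 · 24.8 = 5.339 mm.
The walls impose strain ε = −(5.339)/9610 = -5.5552e-04; σ = Eε = 70200 · -5.5552e-04 = -39 MPa.

-39.0 MPa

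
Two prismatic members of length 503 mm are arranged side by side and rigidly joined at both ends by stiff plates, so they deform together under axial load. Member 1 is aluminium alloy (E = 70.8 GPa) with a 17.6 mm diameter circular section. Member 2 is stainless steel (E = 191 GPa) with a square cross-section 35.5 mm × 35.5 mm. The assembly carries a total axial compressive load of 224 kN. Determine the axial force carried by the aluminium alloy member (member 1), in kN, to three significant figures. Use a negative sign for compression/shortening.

A_1 = 243.3 mm².
A_2 = 1260 mm².
Equal strain + equilibrium ⇒ each member carries load in proportion to AE: A₁E₁ = 17220000 N, A₂E₂ = 240700000 N, ΣAE = 257900000 N.
F₁ = P·A₁E₁/ΣAE = -224000·17220000/257900000 = -14960 N.

-15.0 kN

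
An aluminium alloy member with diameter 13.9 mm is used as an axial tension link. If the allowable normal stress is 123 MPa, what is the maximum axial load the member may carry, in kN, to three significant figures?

A = 151.7 mm².
P_max = σ_allow · A = 123 · 151.7 = 18660 N = 18.66 kN.

18.7 kN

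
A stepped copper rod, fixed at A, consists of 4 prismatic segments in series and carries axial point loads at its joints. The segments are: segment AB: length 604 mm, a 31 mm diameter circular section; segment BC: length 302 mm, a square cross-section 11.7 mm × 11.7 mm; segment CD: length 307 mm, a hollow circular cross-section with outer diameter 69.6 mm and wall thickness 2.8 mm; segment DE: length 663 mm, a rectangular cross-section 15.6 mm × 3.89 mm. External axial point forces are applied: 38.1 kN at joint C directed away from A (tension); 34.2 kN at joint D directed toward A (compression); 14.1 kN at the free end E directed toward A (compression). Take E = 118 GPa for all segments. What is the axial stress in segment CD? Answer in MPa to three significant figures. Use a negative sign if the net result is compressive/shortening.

-82.2 MPa

Internal axial forces (sectioning from the free end, tension +): N_DE = -14.1 kN, N_CD = -48.3 kN, N_BC = -10.2 kN, N_AB = -10.2 kN.
A_CD = 587.6 mm².
σ_CD = N_CD/A_CD = -48300/587.6 = -82.2 MPa.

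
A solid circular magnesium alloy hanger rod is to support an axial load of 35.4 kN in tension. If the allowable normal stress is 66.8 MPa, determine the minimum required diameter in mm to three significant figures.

26.0 mm

Required area A ≥ P/σ_allow = 35400/66.8 = 529.9 mm².
For a solid circular section, d ≥ √(4A/π) = 25.98 mm.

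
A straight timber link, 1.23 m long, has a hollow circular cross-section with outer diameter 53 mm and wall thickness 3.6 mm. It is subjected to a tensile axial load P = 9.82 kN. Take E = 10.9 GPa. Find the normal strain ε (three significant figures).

A = 558.7 mm².
σ = N/A = 17.58 MPa; ε = σ/E = 17.58/10900 = 1.613e-03.

0.00161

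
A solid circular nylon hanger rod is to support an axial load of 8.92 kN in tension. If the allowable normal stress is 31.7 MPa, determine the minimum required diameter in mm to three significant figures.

Required area A ≥ P/σ_allow = 8920/31.7 = 281.4 mm².
For a solid circular section, d ≥ √(4A/π) = 18.93 mm.

18.9 mm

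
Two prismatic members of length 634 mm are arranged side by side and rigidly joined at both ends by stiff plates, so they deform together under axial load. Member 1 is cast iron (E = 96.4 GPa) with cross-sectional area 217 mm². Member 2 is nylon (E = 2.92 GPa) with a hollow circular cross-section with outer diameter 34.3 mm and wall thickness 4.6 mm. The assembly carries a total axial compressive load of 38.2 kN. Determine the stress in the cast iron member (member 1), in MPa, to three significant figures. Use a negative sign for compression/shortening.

A_2 = 429.2 mm².
Equal strain + equilibrium ⇒ each member carries load in proportion to AE: A₁E₁ = 20920000 N, A₂E₂ = 1253000 N, ΣAE = 22170000 N.
σ₁ = P·E₁/ΣAE = -38200·96400/22170000 = -166.1 MPa.

-166 MPa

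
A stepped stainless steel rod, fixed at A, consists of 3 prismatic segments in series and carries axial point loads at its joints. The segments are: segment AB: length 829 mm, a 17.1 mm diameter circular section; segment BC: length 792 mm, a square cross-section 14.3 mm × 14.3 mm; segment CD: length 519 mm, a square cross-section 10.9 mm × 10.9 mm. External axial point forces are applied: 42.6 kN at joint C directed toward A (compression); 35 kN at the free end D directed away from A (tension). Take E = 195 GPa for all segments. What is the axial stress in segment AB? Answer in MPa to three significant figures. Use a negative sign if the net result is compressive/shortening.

Internal axial forces (sectioning from the free end, tension +): N_CD = 35 kN, N_BC = -7.6 kN, N_AB = -7.6 kN.
A_AB = 229.7 mm².
σ_AB = N_AB/A_AB = -7600/229.7 = -33.09 MPa.

-33.1 MPa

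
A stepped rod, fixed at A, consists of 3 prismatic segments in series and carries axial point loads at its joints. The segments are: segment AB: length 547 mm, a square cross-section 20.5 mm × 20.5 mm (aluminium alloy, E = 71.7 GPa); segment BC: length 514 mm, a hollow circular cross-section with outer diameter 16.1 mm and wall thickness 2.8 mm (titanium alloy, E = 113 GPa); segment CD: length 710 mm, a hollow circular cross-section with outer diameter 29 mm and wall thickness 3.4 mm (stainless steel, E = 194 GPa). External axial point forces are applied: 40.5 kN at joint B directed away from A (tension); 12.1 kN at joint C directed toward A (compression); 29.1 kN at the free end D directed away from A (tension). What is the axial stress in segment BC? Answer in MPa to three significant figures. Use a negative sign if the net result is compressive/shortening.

Internal axial forces (sectioning from the free end, tension +): N_CD = 29.1 kN, N_BC = 17 kN, N_AB = 57.5 kN.
A_BC = 117 mm².
σ_BC = N_BC/A_BC = 17000/117 = 145.3 MPa.

145 MPa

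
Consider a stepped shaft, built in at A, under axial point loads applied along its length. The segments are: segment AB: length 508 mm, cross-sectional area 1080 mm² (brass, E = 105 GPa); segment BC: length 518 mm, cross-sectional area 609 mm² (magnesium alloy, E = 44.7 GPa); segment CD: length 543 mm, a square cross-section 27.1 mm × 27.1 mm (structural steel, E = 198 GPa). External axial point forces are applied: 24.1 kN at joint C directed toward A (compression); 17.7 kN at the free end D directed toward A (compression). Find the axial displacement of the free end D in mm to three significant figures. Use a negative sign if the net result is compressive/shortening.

Internal axial forces (sectioning from the free end, tension +): N_CD = -17.7 kN, N_BC = -41.8 kN, N_AB = -41.8 kN.
A_CD = 734.4 mm².
δ_AB = -41800·508/(1080·105000) = -0.1873 mm
δ_BC = -41800·518/(609·44700) = -0.7954 mm
δ_CD = -17700·543/(734.4·198000) = -0.0661 mm
δ = Σδ_i = -1.049 mm.

-1.05 mm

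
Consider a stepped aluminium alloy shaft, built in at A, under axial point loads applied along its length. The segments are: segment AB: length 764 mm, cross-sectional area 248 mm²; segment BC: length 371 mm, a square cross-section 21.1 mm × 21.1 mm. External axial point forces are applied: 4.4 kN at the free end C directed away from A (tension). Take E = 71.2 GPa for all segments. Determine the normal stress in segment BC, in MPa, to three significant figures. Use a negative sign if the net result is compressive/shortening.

9.88 MPa

Internal axial forces (sectioning from the free end, tension +): N_BC = 4.4 kN, N_AB = 4.4 kN.
A_BC = 445.2 mm².
σ_BC = N_BC/A_BC = 4400/445.2 = 9.883 MPa.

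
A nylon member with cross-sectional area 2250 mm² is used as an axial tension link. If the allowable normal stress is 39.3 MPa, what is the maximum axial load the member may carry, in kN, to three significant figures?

P_max = σ_allow · A = 39.3 · 2250 = 88420 N = 88.42 kN.

88.4 kN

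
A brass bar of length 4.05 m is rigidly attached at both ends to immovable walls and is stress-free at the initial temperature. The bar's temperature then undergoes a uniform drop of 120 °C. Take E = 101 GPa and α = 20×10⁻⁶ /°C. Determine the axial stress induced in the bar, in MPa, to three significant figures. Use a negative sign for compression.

Free thermal expansion αLΔT = 20e-6 · 4050 · -120 = -9.72 mm.
The walls impose strain ε = −(-9.72)/4050 = 2.4000e-03; σ = Eε = 101000 · 2.4000e-03 = 242.4 MPa.

242 MPa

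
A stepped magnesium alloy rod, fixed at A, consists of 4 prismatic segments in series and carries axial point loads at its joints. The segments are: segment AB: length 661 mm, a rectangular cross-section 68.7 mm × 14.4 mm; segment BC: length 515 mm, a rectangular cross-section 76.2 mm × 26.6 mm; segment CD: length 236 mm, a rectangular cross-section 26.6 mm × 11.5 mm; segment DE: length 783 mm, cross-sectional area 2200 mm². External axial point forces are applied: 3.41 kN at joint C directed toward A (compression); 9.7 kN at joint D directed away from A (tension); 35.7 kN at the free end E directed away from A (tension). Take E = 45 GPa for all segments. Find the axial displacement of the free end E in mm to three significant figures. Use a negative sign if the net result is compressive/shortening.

1.92 mm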